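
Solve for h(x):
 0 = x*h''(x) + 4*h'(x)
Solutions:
 h(x) = C1 + C2/x^3


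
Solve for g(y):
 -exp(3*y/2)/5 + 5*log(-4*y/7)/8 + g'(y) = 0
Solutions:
 g(y) = C1 - 5*y*log(-y)/8 + 5*y*(-2*log(2) + 1 + log(7))/8 + 2*exp(3*y/2)/15


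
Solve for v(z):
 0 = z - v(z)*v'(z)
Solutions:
 v(z) = -sqrt(C1 + z^2)
 v(z) = sqrt(C1 + z^2)


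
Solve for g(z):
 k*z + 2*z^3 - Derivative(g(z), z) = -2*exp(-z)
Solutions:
 g(z) = C1 + k*z^2/2 + z^4/2 - 2*exp(-z)


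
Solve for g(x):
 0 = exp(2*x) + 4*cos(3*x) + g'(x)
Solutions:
 g(x) = C1 - exp(2*x)/2 - 4*sin(3*x)/3


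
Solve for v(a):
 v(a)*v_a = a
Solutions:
 v(a) = -sqrt(C1 + a^2)
 v(a) = sqrt(C1 + a^2)


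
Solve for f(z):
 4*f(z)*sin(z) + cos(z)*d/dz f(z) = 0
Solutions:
 f(z) = C1*cos(z)^4


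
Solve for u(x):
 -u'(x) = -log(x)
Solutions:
 u(x) = C1 + x*log(x) - x


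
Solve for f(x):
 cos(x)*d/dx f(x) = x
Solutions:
 f(x) = C1 + Integral(x/cos(x), x)


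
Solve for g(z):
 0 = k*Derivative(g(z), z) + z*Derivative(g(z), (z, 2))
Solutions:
 g(z) = C1 + z^(1 - re(k))*(C2*sin(log(z)*Abs(im(k))) + C3*cos(log(z)*im(k)))


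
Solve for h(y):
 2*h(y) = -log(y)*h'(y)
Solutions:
 h(y) = C1*exp(-2*li(y))


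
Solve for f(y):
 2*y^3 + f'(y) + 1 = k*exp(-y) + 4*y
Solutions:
 f(y) = C1 - k*exp(-y) - y^4/2 + 2*y^2 - y


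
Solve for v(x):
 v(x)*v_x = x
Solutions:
 v(x) = -sqrt(C1 + x^2)
 v(x) = sqrt(C1 + x^2)


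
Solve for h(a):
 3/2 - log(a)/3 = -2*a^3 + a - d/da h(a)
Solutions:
 h(a) = C1 - a^4/2 + a^2/2 + a*log(a)/3 - 11*a/6


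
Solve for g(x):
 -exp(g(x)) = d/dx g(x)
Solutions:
 g(x) = log(1/(C1 + x))


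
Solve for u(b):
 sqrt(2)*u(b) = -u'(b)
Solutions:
 u(b) = C1*exp(-sqrt(2)*b)


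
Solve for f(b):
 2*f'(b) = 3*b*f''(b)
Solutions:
 f(b) = C1 + C2*b^(5/3)


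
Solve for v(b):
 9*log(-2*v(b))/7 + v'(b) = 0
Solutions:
 7*Integral(1/(log(-_y) + log(2)), (_y, v(b)))/9 = C1 - b


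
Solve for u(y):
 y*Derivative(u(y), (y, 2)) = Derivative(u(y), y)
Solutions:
 u(y) = C1 + C2*y^2


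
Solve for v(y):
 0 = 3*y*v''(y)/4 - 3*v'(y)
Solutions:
 v(y) = C1 + C2*y^5


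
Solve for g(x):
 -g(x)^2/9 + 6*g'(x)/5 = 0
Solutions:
 g(x) = -54/(C1 + 5*x)


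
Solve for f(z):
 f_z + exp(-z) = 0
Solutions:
 f(z) = C1 + exp(-z)


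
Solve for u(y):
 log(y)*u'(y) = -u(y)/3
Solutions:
 u(y) = C1*exp(-li(y)/3)


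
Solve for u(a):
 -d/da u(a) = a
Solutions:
 u(a) = C1 - a^2/2


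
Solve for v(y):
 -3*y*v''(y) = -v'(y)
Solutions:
 v(y) = C1 + C2*y^(4/3)


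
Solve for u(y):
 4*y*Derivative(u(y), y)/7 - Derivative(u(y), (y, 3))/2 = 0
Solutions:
 u(y) = C1 + Integral(C2*airyai(2*7^(2/3)*y/7) + C3*airybi(2*7^(2/3)*y/7), y)


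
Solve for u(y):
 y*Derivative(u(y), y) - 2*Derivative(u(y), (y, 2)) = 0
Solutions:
 u(y) = C1 + C2*erfi(y/2)


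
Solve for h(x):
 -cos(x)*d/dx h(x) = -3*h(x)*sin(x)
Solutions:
 h(x) = C1/cos(x)^3


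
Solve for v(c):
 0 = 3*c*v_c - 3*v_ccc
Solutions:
 v(c) = C1 + Integral(C2*airyai(c) + C3*airybi(c), c)


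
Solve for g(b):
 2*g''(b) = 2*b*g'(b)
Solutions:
 g(b) = C1 + C2*erfi(sqrt(2)*b/2)


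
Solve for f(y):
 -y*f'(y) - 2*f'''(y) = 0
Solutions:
 f(y) = C1 + Integral(C2*airyai(-2^(2/3)*y/2) + C3*airybi(-2^(2/3)*y/2), y)


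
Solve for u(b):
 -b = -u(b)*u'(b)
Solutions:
 u(b) = -sqrt(C1 + b^2)
 u(b) = sqrt(C1 + b^2)


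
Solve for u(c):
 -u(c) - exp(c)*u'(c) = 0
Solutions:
 u(c) = C1*exp(exp(-c))


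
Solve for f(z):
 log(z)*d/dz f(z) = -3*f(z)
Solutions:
 f(z) = C1*exp(-3*li(z))


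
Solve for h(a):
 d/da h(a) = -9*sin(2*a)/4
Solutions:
 h(a) = C1 + 9*cos(2*a)/8


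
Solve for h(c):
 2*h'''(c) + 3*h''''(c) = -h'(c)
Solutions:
 h(c) = C1 + C4*exp(-c) + (C2*sin(sqrt(11)*c/6) + C3*cos(sqrt(11)*c/6))*exp(c/6)


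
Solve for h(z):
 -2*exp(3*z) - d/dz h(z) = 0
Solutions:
 h(z) = C1 - 2*exp(3*z)/3


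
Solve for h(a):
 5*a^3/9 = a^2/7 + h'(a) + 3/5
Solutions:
 h(a) = C1 + 5*a^4/36 - a^3/21 - 3*a/5


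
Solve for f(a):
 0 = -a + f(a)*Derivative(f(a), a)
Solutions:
 f(a) = -sqrt(C1 + a^2)
 f(a) = sqrt(C1 + a^2)


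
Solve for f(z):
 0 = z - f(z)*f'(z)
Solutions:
 f(z) = -sqrt(C1 + z^2)
 f(z) = sqrt(C1 + z^2)


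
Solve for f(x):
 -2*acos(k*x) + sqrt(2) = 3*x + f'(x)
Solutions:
 f(x) = C1 - 3*x^2/2 + sqrt(2)*x - 2*Piecewise((x*acos(k*x) - sqrt(-k^2*x^2 + 1)/k, Ne(k, 0)), (pi*x/2, True))


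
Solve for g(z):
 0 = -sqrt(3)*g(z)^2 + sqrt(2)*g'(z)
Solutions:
 g(z) = -2/(C1 + sqrt(6)*z)


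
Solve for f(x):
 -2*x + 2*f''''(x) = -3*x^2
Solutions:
 f(x) = C1 + C2*x + C3*x^2 + C4*x^3 - x^6/240 + x^5/120


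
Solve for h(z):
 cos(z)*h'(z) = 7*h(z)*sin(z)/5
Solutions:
 h(z) = C1/cos(z)^(7/5)


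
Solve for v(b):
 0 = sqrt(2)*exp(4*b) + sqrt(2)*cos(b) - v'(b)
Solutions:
 v(b) = C1 + sqrt(2)*exp(4*b)/4 + sqrt(2)*sin(b)


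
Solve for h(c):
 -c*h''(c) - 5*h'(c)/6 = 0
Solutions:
 h(c) = C1 + C2*c^(1/6)


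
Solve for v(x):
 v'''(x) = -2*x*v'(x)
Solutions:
 v(x) = C1 + Integral(C2*airyai(-2^(1/3)*x) + C3*airybi(-2^(1/3)*x), x)


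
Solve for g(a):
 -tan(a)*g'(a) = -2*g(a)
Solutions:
 g(a) = C1*sin(a)^2


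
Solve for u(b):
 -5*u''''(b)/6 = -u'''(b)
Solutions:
 u(b) = C1 + C2*b + C3*b^2 + C4*exp(6*b/5)


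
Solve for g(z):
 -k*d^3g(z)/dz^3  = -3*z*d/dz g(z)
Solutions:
 g(z) = C1 + Integral(C2*airyai(3^(1/3)*z*(1/k)^(1/3)) + C3*airybi(3^(1/3)*z*(1/k)^(1/3)), z)


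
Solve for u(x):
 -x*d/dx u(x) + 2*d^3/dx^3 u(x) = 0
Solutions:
 u(x) = C1 + Integral(C2*airyai(2^(2/3)*x/2) + C3*airybi(2^(2/3)*x/2), x)


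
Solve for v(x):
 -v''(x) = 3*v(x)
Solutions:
 v(x) = C1*sin(sqrt(3)*x) + C2*cos(sqrt(3)*x)


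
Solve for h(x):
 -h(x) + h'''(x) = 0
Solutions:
 h(x) = C3*exp(x) + (C1*sin(sqrt(3)*x/2) + C2*cos(sqrt(3)*x/2))*exp(-x/2)


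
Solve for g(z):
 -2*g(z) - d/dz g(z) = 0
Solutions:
 g(z) = C1*exp(-2*z)


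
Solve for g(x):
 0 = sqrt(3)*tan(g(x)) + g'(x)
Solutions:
 g(x) = pi - asin(C1*exp(-sqrt(3)*x))
 g(x) = asin(C1*exp(-sqrt(3)*x))


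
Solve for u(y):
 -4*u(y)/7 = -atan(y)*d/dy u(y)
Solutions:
 u(y) = C1*exp(4*Integral(1/atan(y), y)/7)


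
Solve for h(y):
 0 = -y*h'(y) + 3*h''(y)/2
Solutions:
 h(y) = C1 + C2*erfi(sqrt(3)*y/3)


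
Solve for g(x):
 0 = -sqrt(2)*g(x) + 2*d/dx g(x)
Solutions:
 g(x) = C1*exp(sqrt(2)*x/2)


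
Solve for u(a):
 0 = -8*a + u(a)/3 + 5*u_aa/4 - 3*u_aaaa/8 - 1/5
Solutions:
 u(a) = C1*exp(-sqrt(3)*a*sqrt(5 + sqrt(33))/3) + C2*exp(sqrt(3)*a*sqrt(5 + sqrt(33))/3) + C3*sin(sqrt(3)*a*sqrt(-5 + sqrt(33))/3) + C4*cos(sqrt(3)*a*sqrt(-5 + sqrt(33))/3) + 24*a + 3/5


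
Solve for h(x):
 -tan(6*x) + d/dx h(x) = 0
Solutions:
 h(x) = C1 - log(cos(6*x))/6


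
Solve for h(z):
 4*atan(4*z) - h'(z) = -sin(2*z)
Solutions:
 h(z) = C1 + 4*z*atan(4*z) - log(16*z^2 + 1)/2 - cos(2*z)/2


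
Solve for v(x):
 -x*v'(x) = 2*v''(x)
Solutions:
 v(x) = C1 + C2*erf(x/2)


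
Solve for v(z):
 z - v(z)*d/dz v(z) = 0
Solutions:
 v(z) = -sqrt(C1 + z^2)
 v(z) = sqrt(C1 + z^2)


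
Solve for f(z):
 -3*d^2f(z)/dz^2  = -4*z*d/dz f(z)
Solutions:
 f(z) = C1 + C2*erfi(sqrt(6)*z/3)


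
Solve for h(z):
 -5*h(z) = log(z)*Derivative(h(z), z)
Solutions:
 h(z) = C1*exp(-5*li(z))


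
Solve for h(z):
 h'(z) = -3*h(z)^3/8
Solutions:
 h(z) = -2*sqrt(-1/(C1 - 3*z))
 h(z) = 2*sqrt(-1/(C1 - 3*z))


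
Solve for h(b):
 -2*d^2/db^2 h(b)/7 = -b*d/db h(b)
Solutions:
 h(b) = C1 + C2*erfi(sqrt(7)*b/2)


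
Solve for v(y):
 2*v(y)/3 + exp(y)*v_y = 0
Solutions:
 v(y) = C1*exp(2*exp(-y)/3)


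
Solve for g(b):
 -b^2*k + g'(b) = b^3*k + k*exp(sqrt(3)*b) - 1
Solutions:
 g(b) = C1 + b^4*k/4 + b^3*k/3 - b + sqrt(3)*k*exp(sqrt(3)*b)/3


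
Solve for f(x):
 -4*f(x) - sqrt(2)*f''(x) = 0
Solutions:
 f(x) = C1*sin(2^(3/4)*x) + C2*cos(2^(3/4)*x)


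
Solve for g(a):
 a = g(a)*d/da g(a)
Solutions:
 g(a) = -sqrt(C1 + a^2)
 g(a) = sqrt(C1 + a^2)


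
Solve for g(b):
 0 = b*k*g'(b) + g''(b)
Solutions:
 g(b) = Piecewise((-sqrt(2)*sqrt(pi)*C1*erf(sqrt(2)*b*sqrt(k)/2)/(2*sqrt(k)) - C2, (k > 0) | (k < 0)), (-C1*b - C2, True))


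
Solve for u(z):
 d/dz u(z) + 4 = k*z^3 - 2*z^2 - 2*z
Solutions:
 u(z) = C1 + k*z^4/4 - 2*z^3/3 - z^2 - 4*z


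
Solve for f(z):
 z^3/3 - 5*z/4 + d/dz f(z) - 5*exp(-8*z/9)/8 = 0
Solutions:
 f(z) = C1 - z^4/12 + 5*z^2/8 - 45*exp(-8*z/9)/64


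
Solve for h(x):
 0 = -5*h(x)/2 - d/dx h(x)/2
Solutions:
 h(x) = C1*exp(-5*x)


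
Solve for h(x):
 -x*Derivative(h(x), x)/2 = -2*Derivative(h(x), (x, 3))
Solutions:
 h(x) = C1 + Integral(C2*airyai(2^(1/3)*x/2) + C3*airybi(2^(1/3)*x/2), x)


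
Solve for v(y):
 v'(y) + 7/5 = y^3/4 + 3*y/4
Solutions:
 v(y) = C1 + y^4/16 + 3*y^2/8 - 7*y/5


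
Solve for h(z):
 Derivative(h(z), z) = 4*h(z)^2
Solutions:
 h(z) = -1/(C1 + 4*z)


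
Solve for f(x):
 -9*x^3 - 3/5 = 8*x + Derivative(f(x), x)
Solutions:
 f(x) = C1 - 9*x^4/4 - 4*x^2 - 3*x/5


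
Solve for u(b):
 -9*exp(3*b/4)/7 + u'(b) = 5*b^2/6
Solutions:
 u(b) = C1 + 5*b^3/18 + 12*exp(3*b/4)/7


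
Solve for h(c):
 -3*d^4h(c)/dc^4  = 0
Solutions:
 h(c) = C1 + C2*c + C3*c^2 + C4*c^3


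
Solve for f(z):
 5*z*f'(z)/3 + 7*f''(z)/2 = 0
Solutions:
 f(z) = C1 + C2*erf(sqrt(105)*z/21)


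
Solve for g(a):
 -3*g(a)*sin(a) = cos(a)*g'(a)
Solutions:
 g(a) = C1*cos(a)^3


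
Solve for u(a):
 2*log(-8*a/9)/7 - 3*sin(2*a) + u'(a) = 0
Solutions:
 u(a) = C1 - 2*a*log(-a)/7 - 6*a*log(2)/7 + 2*a/7 + 4*a*log(3)/7 - 3*cos(2*a)/2


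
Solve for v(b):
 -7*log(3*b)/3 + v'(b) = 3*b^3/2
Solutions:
 v(b) = C1 + 3*b^4/8 + 7*b*log(b)/3 - 7*b/3 + 7*b*log(3)/3


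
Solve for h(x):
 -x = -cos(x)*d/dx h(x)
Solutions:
 h(x) = C1 + Integral(x/cos(x), x)


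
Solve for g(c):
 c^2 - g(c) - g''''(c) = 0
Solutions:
 g(c) = c^2 + (C1*sin(sqrt(2)*c/2) + C2*cos(sqrt(2)*c/2))*exp(-sqrt(2)*c/2) + (C3*sin(sqrt(2)*c/2) + C4*cos(sqrt(2)*c/2))*exp(sqrt(2)*c/2)


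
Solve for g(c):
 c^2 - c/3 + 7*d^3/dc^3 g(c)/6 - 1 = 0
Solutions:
 g(c) = C1 + C2*c + C3*c^2 - c^5/70 + c^4/84 + c^3/7


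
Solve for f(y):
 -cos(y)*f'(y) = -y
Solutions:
 f(y) = C1 + Integral(y/cos(y), y)


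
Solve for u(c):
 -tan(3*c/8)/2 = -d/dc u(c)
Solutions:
 u(c) = C1 - 4*log(cos(3*c/8))/3


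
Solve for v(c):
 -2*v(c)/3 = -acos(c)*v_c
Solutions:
 v(c) = C1*exp(2*Integral(1/acos(c), c)/3)


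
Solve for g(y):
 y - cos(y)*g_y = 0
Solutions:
 g(y) = C1 + Integral(y/cos(y), y)


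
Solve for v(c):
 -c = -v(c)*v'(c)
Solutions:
 v(c) = -sqrt(C1 + c^2)
 v(c) = sqrt(C1 + c^2)


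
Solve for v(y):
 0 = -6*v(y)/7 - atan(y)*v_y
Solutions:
 v(y) = C1*exp(-6*Integral(1/atan(y), y)/7)


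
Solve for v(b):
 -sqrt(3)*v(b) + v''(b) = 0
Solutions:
 v(b) = C1*exp(-3^(1/4)*b) + C2*exp(3^(1/4)*b)


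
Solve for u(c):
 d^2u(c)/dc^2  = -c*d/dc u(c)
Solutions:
 u(c) = C1 + C2*erf(sqrt(2)*c/2)


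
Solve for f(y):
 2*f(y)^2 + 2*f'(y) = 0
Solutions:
 f(y) = 1/(C1 + y)


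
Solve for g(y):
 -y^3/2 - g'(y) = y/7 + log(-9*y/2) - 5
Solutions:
 g(y) = C1 - y^4/8 - y^2/14 - y*log(-y) + y*(-2*log(3) + log(2) + 6)


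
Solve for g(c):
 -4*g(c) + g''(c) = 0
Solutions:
 g(c) = C1*exp(-2*c) + C2*exp(2*c)


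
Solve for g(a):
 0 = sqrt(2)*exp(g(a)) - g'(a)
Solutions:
 g(a) = log(-1/(C1 + sqrt(2)*a))


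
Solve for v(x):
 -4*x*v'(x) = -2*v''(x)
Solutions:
 v(x) = C1 + C2*erfi(x)


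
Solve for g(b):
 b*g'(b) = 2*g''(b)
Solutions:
 g(b) = C1 + C2*erfi(b/2)


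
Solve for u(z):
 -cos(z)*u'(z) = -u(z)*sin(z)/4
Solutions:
 u(z) = C1/cos(z)^(1/4)


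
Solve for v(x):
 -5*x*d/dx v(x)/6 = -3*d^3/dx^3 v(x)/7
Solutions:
 v(x) = C1 + Integral(C2*airyai(420^(1/3)*x/6) + C3*airybi(420^(1/3)*x/6), x)


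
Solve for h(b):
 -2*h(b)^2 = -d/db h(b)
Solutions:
 h(b) = -1/(C1 + 2*b)


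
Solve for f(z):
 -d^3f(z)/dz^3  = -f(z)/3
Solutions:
 f(z) = C3*exp(3^(2/3)*z/3) + (C1*sin(3^(1/6)*z/2) + C2*cos(3^(1/6)*z/2))*exp(-3^(2/3)*z/6)


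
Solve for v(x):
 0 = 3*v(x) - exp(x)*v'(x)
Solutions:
 v(x) = C1*exp(-3*exp(-x))


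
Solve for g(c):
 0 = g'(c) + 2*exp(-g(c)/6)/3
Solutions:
 g(c) = 6*log(C1 - c/9)


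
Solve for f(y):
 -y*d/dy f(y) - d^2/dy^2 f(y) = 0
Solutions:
 f(y) = C1 + C2*erf(sqrt(2)*y/2)


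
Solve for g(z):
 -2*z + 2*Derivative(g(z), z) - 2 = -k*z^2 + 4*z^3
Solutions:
 g(z) = C1 - k*z^3/6 + z^4/2 + z^2/2 + z


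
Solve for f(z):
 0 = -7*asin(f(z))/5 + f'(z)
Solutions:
 Integral(1/asin(_y), (_y, f(z))) = C1 + 7*z/5


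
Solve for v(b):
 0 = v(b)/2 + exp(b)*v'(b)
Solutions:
 v(b) = C1*exp(exp(-b)/2)


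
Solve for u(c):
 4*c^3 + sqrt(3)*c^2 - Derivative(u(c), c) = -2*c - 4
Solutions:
 u(c) = C1 + c^4 + sqrt(3)*c^3/3 + c^2 + 4*c


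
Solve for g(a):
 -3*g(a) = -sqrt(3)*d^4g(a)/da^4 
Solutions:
 g(a) = C1*exp(-3^(1/8)*a) + C2*exp(3^(1/8)*a) + C3*sin(3^(1/8)*a) + C4*cos(3^(1/8)*a)


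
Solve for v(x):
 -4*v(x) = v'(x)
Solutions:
 v(x) = C1*exp(-4*x)


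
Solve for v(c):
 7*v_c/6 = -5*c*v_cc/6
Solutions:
 v(c) = C1 + C2/c^(2/5)


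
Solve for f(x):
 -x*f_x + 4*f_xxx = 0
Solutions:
 f(x) = C1 + Integral(C2*airyai(2^(1/3)*x/2) + C3*airybi(2^(1/3)*x/2), x)


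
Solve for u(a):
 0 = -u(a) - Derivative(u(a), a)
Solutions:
 u(a) = C1*exp(-a)


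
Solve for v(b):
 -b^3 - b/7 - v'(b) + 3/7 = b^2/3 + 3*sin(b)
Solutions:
 v(b) = C1 - b^4/4 - b^3/9 - b^2/14 + 3*b/7 + 3*cos(b)


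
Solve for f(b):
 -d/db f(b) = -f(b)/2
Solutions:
 f(b) = C1*exp(b/2)


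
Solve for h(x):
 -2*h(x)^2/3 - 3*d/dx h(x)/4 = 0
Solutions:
 h(x) = 9/(C1 + 8*x)


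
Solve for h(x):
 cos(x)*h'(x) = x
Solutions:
 h(x) = C1 + Integral(x/cos(x), x)


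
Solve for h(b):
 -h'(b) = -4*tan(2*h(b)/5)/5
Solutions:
 h(b) = -5*asin(C1*exp(8*b/25))/2 + 5*pi/2
 h(b) = 5*asin(C1*exp(8*b/25))/2


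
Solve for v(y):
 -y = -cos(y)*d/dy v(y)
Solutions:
 v(y) = C1 + Integral(y/cos(y), y)


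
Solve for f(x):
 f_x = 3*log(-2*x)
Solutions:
 f(x) = C1 + 3*x*log(-x) + 3*x*(-1 + log(2))


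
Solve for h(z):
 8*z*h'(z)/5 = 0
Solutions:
 h(z) = C1


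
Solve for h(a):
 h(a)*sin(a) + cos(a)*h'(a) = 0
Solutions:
 h(a) = C1*cos(a)


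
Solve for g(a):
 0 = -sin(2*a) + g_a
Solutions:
 g(a) = C1 - cos(2*a)/2


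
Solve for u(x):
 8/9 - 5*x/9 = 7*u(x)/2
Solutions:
 u(x) = 16/63 - 10*x/63


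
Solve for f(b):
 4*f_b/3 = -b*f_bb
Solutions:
 f(b) = C1 + C2/b^(1/3)


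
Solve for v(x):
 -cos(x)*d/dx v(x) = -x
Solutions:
 v(x) = C1 + Integral(x/cos(x), x)


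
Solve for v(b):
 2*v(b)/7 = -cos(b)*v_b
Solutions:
 v(b) = C1*(sin(b) - 1)^(1/7)/(sin(b) + 1)^(1/7)


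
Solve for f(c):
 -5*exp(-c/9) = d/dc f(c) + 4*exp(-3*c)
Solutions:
 f(c) = C1 + 4*exp(-3*c)/3 + 45*exp(-c/9)


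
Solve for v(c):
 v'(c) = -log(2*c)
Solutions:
 v(c) = C1 - c*log(c) - c*log(2) + c


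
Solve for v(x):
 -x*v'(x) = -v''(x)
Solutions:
 v(x) = C1 + C2*erfi(sqrt(2)*x/2)


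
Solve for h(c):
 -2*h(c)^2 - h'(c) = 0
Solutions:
 h(c) = 1/(C1 + 2*c)


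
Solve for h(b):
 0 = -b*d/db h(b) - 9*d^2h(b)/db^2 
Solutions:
 h(b) = C1 + C2*erf(sqrt(2)*b/6)


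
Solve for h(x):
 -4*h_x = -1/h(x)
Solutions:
 h(x) = -sqrt(C1 + 2*x)/2
 h(x) = sqrt(C1 + 2*x)/2


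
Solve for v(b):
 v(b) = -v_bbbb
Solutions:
 v(b) = (C1*sin(sqrt(2)*b/2) + C2*cos(sqrt(2)*b/2))*exp(-sqrt(2)*b/2) + (C3*sin(sqrt(2)*b/2) + C4*cos(sqrt(2)*b/2))*exp(sqrt(2)*b/2)


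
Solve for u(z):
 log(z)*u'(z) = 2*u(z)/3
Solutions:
 u(z) = C1*exp(2*li(z)/3)


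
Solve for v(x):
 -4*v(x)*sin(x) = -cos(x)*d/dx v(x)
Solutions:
 v(x) = C1/cos(x)^4


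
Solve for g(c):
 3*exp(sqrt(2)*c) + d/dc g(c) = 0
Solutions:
 g(c) = C1 - 3*sqrt(2)*exp(sqrt(2)*c)/2


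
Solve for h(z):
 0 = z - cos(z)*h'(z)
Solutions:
 h(z) = C1 + Integral(z/cos(z), z)


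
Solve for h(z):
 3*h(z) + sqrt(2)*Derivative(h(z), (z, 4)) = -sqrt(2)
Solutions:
 h(z) = (C1*sin(2^(3/8)*3^(1/4)*z/2) + C2*cos(2^(3/8)*3^(1/4)*z/2))*exp(-2^(3/8)*3^(1/4)*z/2) + (C3*sin(2^(3/8)*3^(1/4)*z/2) + C4*cos(2^(3/8)*3^(1/4)*z/2))*exp(2^(3/8)*3^(1/4)*z/2) - sqrt(2)/3


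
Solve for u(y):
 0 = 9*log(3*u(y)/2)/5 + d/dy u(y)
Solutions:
 -5*Integral(1/(-log(_y) - log(3) + log(2)), (_y, u(y)))/9 = C1 - y


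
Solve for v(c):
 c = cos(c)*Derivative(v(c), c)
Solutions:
 v(c) = C1 + Integral(c/cos(c), c)


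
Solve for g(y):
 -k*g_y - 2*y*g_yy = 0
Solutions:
 g(y) = C1 + y^(1 - re(k)/2)*(C2*sin(log(y)*Abs(im(k))/2) + C3*cos(log(y)*im(k)/2))


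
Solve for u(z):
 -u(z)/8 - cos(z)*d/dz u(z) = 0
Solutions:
 u(z) = C1*(sin(z) - 1)^(1/16)/(sin(z) + 1)^(1/16)


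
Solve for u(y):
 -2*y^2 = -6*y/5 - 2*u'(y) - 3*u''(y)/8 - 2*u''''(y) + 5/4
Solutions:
 u(y) = C1 + C2*exp(-y*(-(32 + 5*sqrt(41))^(1/3) + (32 + 5*sqrt(41))^(-1/3))/8)*sin(sqrt(3)*y*((32 + 5*sqrt(41))^(-1/3) + (32 + 5*sqrt(41))^(1/3))/8) + C3*exp(-y*(-(32 + 5*sqrt(41))^(1/3) + (32 + 5*sqrt(41))^(-1/3))/8)*cos(sqrt(3)*y*((32 + 5*sqrt(41))^(-1/3) + (32 + 5*sqrt(41))^(1/3))/8) + C4*exp(y*(-(32 + 5*sqrt(41))^(1/3) + (32 + 5*sqrt(41))^(-1/3))/4) + y^3/3 - 39*y^2/80 + 517*y/640


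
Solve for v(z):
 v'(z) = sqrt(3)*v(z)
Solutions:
 v(z) = C1*exp(sqrt(3)*z)


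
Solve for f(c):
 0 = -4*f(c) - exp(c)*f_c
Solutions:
 f(c) = C1*exp(4*exp(-c))


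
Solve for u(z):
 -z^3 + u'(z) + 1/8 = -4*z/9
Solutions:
 u(z) = C1 + z^4/4 - 2*z^2/9 - z/8


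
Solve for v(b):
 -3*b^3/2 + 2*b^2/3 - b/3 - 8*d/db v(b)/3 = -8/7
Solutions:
 v(b) = C1 - 9*b^4/64 + b^3/12 - b^2/16 + 3*b/7


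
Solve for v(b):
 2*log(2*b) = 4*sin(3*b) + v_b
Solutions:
 v(b) = C1 + 2*b*log(b) - 2*b + 2*b*log(2) + 4*cos(3*b)/3


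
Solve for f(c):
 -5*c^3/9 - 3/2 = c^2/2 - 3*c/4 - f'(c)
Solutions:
 f(c) = C1 + 5*c^4/36 + c^3/6 - 3*c^2/8 + 3*c/2


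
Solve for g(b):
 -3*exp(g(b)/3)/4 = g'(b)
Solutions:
 g(b) = 3*log(1/(C1 + 3*b)) + 3*log(12)


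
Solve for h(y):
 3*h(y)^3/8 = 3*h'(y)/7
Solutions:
 h(y) = -2*sqrt(-1/(C1 + 7*y))
 h(y) = 2*sqrt(-1/(C1 + 7*y))


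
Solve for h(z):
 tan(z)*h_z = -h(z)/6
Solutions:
 h(z) = C1/sin(z)^(1/6)


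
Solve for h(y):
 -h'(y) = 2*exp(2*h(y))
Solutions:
 h(y) = log(-sqrt(-1/(C1 - 2*y))) - log(2)/2
 h(y) = log(-1/(C1 - 2*y))/2 - log(2)/2


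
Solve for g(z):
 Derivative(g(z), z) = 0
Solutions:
 g(z) = C1


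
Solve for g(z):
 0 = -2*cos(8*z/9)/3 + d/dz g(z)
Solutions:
 g(z) = C1 + 3*sin(8*z/9)/4


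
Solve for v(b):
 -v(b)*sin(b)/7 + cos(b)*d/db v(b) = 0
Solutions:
 v(b) = C1/cos(b)^(1/7)


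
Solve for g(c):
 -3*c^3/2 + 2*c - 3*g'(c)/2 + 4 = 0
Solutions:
 g(c) = C1 - c^4/4 + 2*c^2/3 + 8*c/3


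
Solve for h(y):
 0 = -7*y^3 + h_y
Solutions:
 h(y) = C1 + 7*y^4/4


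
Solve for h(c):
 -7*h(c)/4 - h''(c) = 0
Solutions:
 h(c) = C1*sin(sqrt(7)*c/2) + C2*cos(sqrt(7)*c/2)


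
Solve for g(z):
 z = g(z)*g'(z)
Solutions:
 g(z) = -sqrt(C1 + z^2)
 g(z) = sqrt(C1 + z^2)


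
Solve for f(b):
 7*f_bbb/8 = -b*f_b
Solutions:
 f(b) = C1 + Integral(C2*airyai(-2*7^(2/3)*b/7) + C3*airybi(-2*7^(2/3)*b/7), b)


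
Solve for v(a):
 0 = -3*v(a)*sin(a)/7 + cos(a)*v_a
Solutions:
 v(a) = C1/cos(a)^(3/7)


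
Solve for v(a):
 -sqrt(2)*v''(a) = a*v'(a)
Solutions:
 v(a) = C1 + C2*erf(2^(1/4)*a/2)


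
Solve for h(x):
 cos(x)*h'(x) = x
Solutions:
 h(x) = C1 + Integral(x/cos(x), x)


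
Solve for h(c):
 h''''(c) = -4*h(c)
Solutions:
 h(c) = (C1*sin(c) + C2*cos(c))*exp(-c) + (C3*sin(c) + C4*cos(c))*exp(c)


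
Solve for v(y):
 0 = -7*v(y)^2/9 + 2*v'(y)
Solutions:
 v(y) = -18/(C1 + 7*y)


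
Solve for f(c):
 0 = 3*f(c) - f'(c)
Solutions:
 f(c) = C1*exp(3*c)


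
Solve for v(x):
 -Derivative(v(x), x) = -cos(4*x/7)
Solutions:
 v(x) = C1 + 7*sin(4*x/7)/4


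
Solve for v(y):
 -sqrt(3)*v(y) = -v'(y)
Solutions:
 v(y) = C1*exp(sqrt(3)*y)


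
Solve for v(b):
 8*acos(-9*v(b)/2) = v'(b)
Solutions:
 Integral(1/acos(-9*_y/2), (_y, v(b))) = C1 + 8*b


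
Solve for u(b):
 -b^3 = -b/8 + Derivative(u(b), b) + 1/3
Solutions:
 u(b) = C1 - b^4/4 + b^2/16 - b/3


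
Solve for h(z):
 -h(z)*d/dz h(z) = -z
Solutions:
 h(z) = -sqrt(C1 + z^2)
 h(z) = sqrt(C1 + z^2)


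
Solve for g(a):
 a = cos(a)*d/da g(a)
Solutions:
 g(a) = C1 + Integral(a/cos(a), a)


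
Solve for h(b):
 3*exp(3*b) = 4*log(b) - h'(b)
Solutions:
 h(b) = C1 + 4*b*log(b) - 4*b - exp(3*b)


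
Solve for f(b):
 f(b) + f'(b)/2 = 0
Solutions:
 f(b) = C1*exp(-2*b)


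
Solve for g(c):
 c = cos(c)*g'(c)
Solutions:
 g(c) = C1 + Integral(c/cos(c), c)


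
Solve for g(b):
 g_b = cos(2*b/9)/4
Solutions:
 g(b) = C1 + 9*sin(2*b/9)/8


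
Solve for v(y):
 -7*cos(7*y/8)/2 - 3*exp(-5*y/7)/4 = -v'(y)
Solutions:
 v(y) = C1 + 4*sin(7*y/8) - 21*exp(-5*y/7)/20


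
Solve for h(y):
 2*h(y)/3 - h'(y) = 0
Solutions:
 h(y) = C1*exp(2*y/3)


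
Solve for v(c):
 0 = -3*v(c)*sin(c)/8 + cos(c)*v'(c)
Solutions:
 v(c) = C1/cos(c)^(3/8)


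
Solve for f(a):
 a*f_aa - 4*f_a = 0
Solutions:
 f(a) = C1 + C2*a^5


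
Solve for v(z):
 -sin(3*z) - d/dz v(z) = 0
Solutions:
 v(z) = C1 + cos(3*z)/3


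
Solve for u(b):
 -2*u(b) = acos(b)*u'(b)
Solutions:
 u(b) = C1*exp(-2*Integral(1/acos(b), b))


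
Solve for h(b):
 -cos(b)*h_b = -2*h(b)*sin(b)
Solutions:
 h(b) = C1/cos(b)^2


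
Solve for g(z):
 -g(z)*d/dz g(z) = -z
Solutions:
 g(z) = -sqrt(C1 + z^2)
 g(z) = sqrt(C1 + z^2)


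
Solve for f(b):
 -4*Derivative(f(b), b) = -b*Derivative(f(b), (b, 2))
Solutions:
 f(b) = C1 + C2*b^5


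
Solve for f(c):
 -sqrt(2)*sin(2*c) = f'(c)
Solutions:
 f(c) = C1 + sqrt(2)*cos(2*c)/2


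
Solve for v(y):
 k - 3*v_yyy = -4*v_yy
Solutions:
 v(y) = C1 + C2*y + C3*exp(4*y/3) - k*y^2/8


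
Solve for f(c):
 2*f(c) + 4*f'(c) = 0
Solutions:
 f(c) = C1*exp(-c/2)


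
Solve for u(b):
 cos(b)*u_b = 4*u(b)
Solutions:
 u(b) = C1*(sin(b)^2 + 2*sin(b) + 1)/(sin(b)^2 - 2*sin(b) + 1)


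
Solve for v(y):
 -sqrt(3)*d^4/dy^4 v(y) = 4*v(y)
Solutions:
 v(y) = (C1*sin(3^(7/8)*y/3) + C2*cos(3^(7/8)*y/3))*exp(-3^(7/8)*y/3) + (C3*sin(3^(7/8)*y/3) + C4*cos(3^(7/8)*y/3))*exp(3^(7/8)*y/3)


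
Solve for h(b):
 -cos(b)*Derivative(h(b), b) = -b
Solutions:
 h(b) = C1 + Integral(b/cos(b), b)


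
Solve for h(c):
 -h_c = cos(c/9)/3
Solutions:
 h(c) = C1 - 3*sin(c/9)


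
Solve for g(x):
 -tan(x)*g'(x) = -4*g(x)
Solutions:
 g(x) = C1*sin(x)^4


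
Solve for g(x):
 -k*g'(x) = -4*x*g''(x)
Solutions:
 g(x) = C1 + x^(re(k)/4 + 1)*(C2*sin(log(x)*Abs(im(k))/4) + C3*cos(log(x)*im(k)/4))


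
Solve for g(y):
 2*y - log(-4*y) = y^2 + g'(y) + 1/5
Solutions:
 g(y) = C1 - y^3/3 + y^2 - y*log(-y) + y*(4/5 - 2*log(2))


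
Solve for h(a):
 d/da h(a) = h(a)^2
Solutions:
 h(a) = -1/(C1 + a)


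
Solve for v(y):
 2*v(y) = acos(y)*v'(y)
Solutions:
 v(y) = C1*exp(2*Integral(1/acos(y), y))


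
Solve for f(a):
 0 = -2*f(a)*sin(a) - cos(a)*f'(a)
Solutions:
 f(a) = C1*cos(a)^2


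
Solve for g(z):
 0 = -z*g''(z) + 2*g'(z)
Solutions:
 g(z) = C1 + C2*z^3


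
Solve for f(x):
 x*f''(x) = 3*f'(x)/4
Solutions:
 f(x) = C1 + C2*x^(7/4)


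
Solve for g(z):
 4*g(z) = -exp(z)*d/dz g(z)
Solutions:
 g(z) = C1*exp(4*exp(-z))


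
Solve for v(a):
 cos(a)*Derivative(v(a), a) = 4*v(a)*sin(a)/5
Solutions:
 v(a) = C1/cos(a)^(4/5)


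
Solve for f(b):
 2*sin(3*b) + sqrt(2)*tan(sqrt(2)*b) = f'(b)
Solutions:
 f(b) = C1 - log(cos(sqrt(2)*b)) - 2*cos(3*b)/3


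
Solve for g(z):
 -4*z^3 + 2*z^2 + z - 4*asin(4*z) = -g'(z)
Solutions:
 g(z) = C1 + z^4 - 2*z^3/3 - z^2/2 + 4*z*asin(4*z) + sqrt(1 - 16*z^2)


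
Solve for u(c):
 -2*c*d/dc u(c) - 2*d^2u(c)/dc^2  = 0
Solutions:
 u(c) = C1 + C2*erf(sqrt(2)*c/2)


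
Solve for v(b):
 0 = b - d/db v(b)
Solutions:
 v(b) = C1 + b^2/2


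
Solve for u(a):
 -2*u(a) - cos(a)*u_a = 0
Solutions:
 u(a) = C1*(sin(a) - 1)/(sin(a) + 1)


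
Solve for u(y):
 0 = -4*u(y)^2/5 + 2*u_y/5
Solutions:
 u(y) = -1/(C1 + 2*y)


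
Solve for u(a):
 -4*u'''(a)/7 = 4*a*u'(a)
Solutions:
 u(a) = C1 + Integral(C2*airyai(-7^(1/3)*a) + C3*airybi(-7^(1/3)*a), a)


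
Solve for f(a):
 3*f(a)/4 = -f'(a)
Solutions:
 f(a) = C1*exp(-3*a/4)


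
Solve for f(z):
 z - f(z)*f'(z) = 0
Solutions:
 f(z) = -sqrt(C1 + z^2)
 f(z) = sqrt(C1 + z^2)


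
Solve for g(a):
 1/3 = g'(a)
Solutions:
 g(a) = C1 + a/3


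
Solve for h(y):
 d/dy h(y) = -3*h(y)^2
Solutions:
 h(y) = 1/(C1 + 3*y)


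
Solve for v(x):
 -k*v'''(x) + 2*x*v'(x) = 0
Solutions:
 v(x) = C1 + Integral(C2*airyai(2^(1/3)*x*(1/k)^(1/3)) + C3*airybi(2^(1/3)*x*(1/k)^(1/3)), x)


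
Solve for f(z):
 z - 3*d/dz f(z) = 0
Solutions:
 f(z) = C1 + z^2/6


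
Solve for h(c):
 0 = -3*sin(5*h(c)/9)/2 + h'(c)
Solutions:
 -3*c/2 + 9*log(cos(5*h(c)/9) - 1)/10 - 9*log(cos(5*h(c)/9) + 1)/10 = C1


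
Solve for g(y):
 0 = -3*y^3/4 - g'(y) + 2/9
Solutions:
 g(y) = C1 - 3*y^4/16 + 2*y/9


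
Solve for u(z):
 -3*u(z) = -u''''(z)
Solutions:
 u(z) = C1*exp(-3^(1/4)*z) + C2*exp(3^(1/4)*z) + C3*sin(3^(1/4)*z) + C4*cos(3^(1/4)*z)


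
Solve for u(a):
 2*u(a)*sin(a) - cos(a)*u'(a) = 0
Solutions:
 u(a) = C1/cos(a)^2


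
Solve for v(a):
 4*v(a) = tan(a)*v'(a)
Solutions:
 v(a) = C1*sin(a)^4


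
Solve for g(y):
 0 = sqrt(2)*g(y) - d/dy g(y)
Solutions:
 g(y) = C1*exp(sqrt(2)*y)


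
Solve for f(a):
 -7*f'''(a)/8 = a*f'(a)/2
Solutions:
 f(a) = C1 + Integral(C2*airyai(-14^(2/3)*a/7) + C3*airybi(-14^(2/3)*a/7), a)


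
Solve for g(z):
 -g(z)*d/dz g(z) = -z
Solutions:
 g(z) = -sqrt(C1 + z^2)
 g(z) = sqrt(C1 + z^2)


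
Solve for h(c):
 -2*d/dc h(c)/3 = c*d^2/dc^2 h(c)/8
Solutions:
 h(c) = C1 + C2/c^(13/3)


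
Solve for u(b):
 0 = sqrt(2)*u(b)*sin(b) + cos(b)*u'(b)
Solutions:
 u(b) = C1*cos(b)^(sqrt(2))


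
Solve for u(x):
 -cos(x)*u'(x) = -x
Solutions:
 u(x) = C1 + Integral(x/cos(x), x)


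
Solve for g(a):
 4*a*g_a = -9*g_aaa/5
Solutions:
 g(a) = C1 + Integral(C2*airyai(-60^(1/3)*a/3) + C3*airybi(-60^(1/3)*a/3), a)


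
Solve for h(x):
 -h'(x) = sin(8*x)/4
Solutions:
 h(x) = C1 + cos(8*x)/32


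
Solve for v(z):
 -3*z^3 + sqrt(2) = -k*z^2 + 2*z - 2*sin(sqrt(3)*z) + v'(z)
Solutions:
 v(z) = C1 + k*z^3/3 - 3*z^4/4 - z^2 + sqrt(2)*z - 2*sqrt(3)*cos(sqrt(3)*z)/3


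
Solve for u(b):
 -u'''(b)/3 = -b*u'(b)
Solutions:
 u(b) = C1 + Integral(C2*airyai(3^(1/3)*b) + C3*airybi(3^(1/3)*b), b)


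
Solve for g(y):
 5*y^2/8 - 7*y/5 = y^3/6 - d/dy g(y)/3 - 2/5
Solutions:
 g(y) = C1 + y^4/8 - 5*y^3/8 + 21*y^2/10 - 6*y/5


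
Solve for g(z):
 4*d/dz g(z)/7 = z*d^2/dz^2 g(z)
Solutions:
 g(z) = C1 + C2*z^(11/7)


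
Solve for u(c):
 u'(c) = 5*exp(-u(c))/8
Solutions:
 u(c) = log(C1 + 5*c/8)


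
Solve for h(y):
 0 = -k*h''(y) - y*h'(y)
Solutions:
 h(y) = C1 + C2*sqrt(k)*erf(sqrt(2)*y*sqrt(1/k)/2)


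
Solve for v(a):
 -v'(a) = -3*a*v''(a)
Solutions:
 v(a) = C1 + C2*a^(4/3)


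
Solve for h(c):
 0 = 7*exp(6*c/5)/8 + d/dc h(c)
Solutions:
 h(c) = C1 - 35*exp(6*c/5)/48


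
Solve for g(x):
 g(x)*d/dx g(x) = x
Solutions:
 g(x) = -sqrt(C1 + x^2)
 g(x) = sqrt(C1 + x^2)


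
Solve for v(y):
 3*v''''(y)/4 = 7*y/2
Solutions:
 v(y) = C1 + C2*y + C3*y^2 + C4*y^3 + 7*y^5/180


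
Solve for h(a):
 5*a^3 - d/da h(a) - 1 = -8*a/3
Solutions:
 h(a) = C1 + 5*a^4/4 + 4*a^2/3 - a


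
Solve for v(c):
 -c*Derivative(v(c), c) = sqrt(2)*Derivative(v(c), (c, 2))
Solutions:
 v(c) = C1 + C2*erf(2^(1/4)*c/2)


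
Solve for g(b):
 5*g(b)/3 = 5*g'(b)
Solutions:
 g(b) = C1*exp(b/3)


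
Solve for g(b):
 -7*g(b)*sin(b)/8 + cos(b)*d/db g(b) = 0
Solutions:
 g(b) = C1/cos(b)^(7/8)


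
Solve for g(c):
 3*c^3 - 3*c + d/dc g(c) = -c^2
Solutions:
 g(c) = C1 - 3*c^4/4 - c^3/3 + 3*c^2/2


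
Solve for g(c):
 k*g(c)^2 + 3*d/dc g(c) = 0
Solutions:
 g(c) = 3/(C1 + c*k)


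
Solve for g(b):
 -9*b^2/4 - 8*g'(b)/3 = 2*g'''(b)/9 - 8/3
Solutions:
 g(b) = C1 + C2*sin(2*sqrt(3)*b) + C3*cos(2*sqrt(3)*b) - 9*b^3/32 + 73*b/64


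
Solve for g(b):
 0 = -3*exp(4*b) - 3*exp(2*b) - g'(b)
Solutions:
 g(b) = C1 - 3*exp(4*b)/4 - 3*exp(2*b)/2


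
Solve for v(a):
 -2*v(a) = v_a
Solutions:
 v(a) = C1*exp(-2*a)


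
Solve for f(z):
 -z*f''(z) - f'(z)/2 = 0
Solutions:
 f(z) = C1 + C2*sqrt(z)


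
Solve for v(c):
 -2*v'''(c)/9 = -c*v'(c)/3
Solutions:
 v(c) = C1 + Integral(C2*airyai(2^(2/3)*3^(1/3)*c/2) + C3*airybi(2^(2/3)*3^(1/3)*c/2), c)


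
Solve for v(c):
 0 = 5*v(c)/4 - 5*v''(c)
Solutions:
 v(c) = C1*exp(-c/2) + C2*exp(c/2)


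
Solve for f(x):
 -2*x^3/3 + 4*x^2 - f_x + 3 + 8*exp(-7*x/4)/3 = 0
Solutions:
 f(x) = C1 - x^4/6 + 4*x^3/3 + 3*x - 32*exp(-7*x/4)/21


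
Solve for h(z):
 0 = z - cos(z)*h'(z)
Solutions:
 h(z) = C1 + Integral(z/cos(z), z)


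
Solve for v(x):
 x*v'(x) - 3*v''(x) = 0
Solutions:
 v(x) = C1 + C2*erfi(sqrt(6)*x/6)


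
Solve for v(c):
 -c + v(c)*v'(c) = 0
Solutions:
 v(c) = -sqrt(C1 + c^2)
 v(c) = sqrt(C1 + c^2)


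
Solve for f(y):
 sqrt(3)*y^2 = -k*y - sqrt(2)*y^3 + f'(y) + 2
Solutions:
 f(y) = C1 + k*y^2/2 + sqrt(2)*y^4/4 + sqrt(3)*y^3/3 - 2*y


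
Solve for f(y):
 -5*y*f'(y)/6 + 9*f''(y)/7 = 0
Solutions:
 f(y) = C1 + C2*erfi(sqrt(105)*y/18)


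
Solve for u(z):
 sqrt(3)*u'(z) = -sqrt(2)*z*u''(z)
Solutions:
 u(z) = C1 + C2*z^(1 - sqrt(6)/2)


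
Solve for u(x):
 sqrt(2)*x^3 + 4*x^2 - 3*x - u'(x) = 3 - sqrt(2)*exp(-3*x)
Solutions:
 u(x) = C1 + sqrt(2)*x^4/4 + 4*x^3/3 - 3*x^2/2 - 3*x - sqrt(2)*exp(-3*x)/3


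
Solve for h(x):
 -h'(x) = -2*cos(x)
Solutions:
 h(x) = C1 + 2*sin(x)


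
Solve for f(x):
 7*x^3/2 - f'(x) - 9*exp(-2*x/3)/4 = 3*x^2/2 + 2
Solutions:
 f(x) = C1 + 7*x^4/8 - x^3/2 - 2*x + 27*exp(-2*x/3)/8


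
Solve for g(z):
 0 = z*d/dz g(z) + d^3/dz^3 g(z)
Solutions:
 g(z) = C1 + Integral(C2*airyai(-z) + C3*airybi(-z), z)


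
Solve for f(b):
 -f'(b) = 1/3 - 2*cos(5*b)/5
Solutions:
 f(b) = C1 - b/3 + 2*sin(5*b)/25


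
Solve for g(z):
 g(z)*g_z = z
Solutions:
 g(z) = -sqrt(C1 + z^2)
 g(z) = sqrt(C1 + z^2)


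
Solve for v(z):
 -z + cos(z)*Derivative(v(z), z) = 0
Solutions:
 v(z) = C1 + Integral(z/cos(z), z)


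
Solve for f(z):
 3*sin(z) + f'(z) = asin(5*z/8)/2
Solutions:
 f(z) = C1 + z*asin(5*z/8)/2 + sqrt(64 - 25*z^2)/10 + 3*cos(z)


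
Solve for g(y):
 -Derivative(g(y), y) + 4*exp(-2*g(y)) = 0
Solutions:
 g(y) = log(-sqrt(C1 + 8*y))
 g(y) = log(C1 + 8*y)/2


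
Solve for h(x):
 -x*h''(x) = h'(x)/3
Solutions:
 h(x) = C1 + C2*x^(2/3)


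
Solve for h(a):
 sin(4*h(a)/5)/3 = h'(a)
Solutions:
 -a/3 + 5*log(cos(4*h(a)/5) - 1)/8 - 5*log(cos(4*h(a)/5) + 1)/8 = C1


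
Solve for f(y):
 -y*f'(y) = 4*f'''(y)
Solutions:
 f(y) = C1 + Integral(C2*airyai(-2^(1/3)*y/2) + C3*airybi(-2^(1/3)*y/2), y)


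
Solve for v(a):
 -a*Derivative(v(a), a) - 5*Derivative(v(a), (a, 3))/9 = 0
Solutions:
 v(a) = C1 + Integral(C2*airyai(-15^(2/3)*a/5) + C3*airybi(-15^(2/3)*a/5), a)


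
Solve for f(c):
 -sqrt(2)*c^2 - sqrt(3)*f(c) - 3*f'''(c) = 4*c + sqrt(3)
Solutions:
 f(c) = C3*exp(-3^(5/6)*c/3) - sqrt(6)*c^2/3 - 4*sqrt(3)*c/3 + (C1*sin(3^(1/3)*c/2) + C2*cos(3^(1/3)*c/2))*exp(3^(5/6)*c/6) - 1


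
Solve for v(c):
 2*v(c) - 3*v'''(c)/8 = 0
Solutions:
 v(c) = C3*exp(2*2^(1/3)*3^(2/3)*c/3) + (C1*sin(2^(1/3)*3^(1/6)*c) + C2*cos(2^(1/3)*3^(1/6)*c))*exp(-2^(1/3)*3^(2/3)*c/3)


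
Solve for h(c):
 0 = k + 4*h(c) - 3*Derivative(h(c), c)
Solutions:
 h(c) = C1*exp(4*c/3) - k/4


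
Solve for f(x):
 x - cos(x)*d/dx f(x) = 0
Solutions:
 f(x) = C1 + Integral(x/cos(x), x)


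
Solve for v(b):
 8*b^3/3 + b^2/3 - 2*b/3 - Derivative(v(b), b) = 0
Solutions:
 v(b) = C1 + 2*b^4/3 + b^3/9 - b^2/3


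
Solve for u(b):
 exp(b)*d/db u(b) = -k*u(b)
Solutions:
 u(b) = C1*exp(k*exp(-b))


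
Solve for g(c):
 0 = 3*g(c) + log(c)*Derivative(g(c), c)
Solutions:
 g(c) = C1*exp(-3*li(c))


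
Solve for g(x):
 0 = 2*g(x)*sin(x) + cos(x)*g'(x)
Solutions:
 g(x) = C1*cos(x)^2


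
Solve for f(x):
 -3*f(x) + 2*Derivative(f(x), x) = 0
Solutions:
 f(x) = C1*exp(3*x/2)


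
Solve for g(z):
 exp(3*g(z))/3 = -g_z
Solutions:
 g(z) = log((-1 - sqrt(3)*I)*(1/(C1 + z))^(1/3)/2)
 g(z) = log((-1 + sqrt(3)*I)*(1/(C1 + z))^(1/3)/2)
 g(z) = log(1/(C1 + z))/3


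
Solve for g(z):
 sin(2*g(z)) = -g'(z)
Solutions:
 g(z) = pi - acos((-C1 - exp(4*z))/(C1 - exp(4*z)))/2
 g(z) = acos((-C1 - exp(4*z))/(C1 - exp(4*z)))/2


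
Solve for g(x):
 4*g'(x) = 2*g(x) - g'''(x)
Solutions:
 g(x) = C1*exp(x*(-3*(1 + sqrt(273)/9)^(1/3) + 4/(1 + sqrt(273)/9)^(1/3))/6)*sin(sqrt(3)*x*(4/(1 + sqrt(273)/9)^(1/3) + 3*(1 + sqrt(273)/9)^(1/3))/6) + C2*exp(x*(-3*(1 + sqrt(273)/9)^(1/3) + 4/(1 + sqrt(273)/9)^(1/3))/6)*cos(sqrt(3)*x*(4/(1 + sqrt(273)/9)^(1/3) + 3*(1 + sqrt(273)/9)^(1/3))/6) + C3*exp(x*(-4/(3*(1 + sqrt(273)/9)^(1/3)) + (1 + sqrt(273)/9)^(1/3)))


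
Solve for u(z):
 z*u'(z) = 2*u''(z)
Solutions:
 u(z) = C1 + C2*erfi(z/2)


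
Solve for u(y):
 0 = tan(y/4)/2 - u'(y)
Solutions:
 u(y) = C1 - 2*log(cos(y/4))


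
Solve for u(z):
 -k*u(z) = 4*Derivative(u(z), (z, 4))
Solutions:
 u(z) = C1*exp(-sqrt(2)*z*(-k)^(1/4)/2) + C2*exp(sqrt(2)*z*(-k)^(1/4)/2) + C3*exp(-sqrt(2)*I*z*(-k)^(1/4)/2) + C4*exp(sqrt(2)*I*z*(-k)^(1/4)/2)


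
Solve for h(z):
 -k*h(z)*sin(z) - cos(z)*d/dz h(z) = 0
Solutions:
 h(z) = C1*exp(k*log(cos(z)))


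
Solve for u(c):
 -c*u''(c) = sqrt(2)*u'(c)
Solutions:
 u(c) = C1 + C2*c^(1 - sqrt(2))


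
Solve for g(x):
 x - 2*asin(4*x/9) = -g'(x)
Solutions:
 g(x) = C1 - x^2/2 + 2*x*asin(4*x/9) + sqrt(81 - 16*x^2)/2


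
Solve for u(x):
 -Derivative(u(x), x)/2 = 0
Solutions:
 u(x) = C1


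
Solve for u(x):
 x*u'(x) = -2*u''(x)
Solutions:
 u(x) = C1 + C2*erf(x/2)


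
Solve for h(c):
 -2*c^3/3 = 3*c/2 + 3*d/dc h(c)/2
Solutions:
 h(c) = C1 - c^4/9 - c^2/2


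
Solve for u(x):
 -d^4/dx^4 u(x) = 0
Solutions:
 u(x) = C1 + C2*x + C3*x^2 + C4*x^3


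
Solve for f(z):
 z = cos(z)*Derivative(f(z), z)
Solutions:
 f(z) = C1 + Integral(z/cos(z), z)


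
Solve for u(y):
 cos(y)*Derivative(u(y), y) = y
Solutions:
 u(y) = C1 + Integral(y/cos(y), y)


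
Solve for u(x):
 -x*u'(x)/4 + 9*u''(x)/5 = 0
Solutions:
 u(x) = C1 + C2*erfi(sqrt(10)*x/12)


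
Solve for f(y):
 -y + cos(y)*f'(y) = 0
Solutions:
 f(y) = C1 + Integral(y/cos(y), y)


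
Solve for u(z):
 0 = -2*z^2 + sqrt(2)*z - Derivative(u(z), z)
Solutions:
 u(z) = C1 - 2*z^3/3 + sqrt(2)*z^2/2


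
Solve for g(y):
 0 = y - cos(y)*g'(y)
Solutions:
 g(y) = C1 + Integral(y/cos(y), y)


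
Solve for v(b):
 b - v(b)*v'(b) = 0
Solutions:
 v(b) = -sqrt(C1 + b^2)
 v(b) = sqrt(C1 + b^2)


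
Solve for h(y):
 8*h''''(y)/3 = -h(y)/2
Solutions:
 h(y) = (C1*sin(sqrt(2)*3^(1/4)*y/4) + C2*cos(sqrt(2)*3^(1/4)*y/4))*exp(-sqrt(2)*3^(1/4)*y/4) + (C3*sin(sqrt(2)*3^(1/4)*y/4) + C4*cos(sqrt(2)*3^(1/4)*y/4))*exp(sqrt(2)*3^(1/4)*y/4)


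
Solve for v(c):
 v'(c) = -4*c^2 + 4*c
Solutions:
 v(c) = C1 - 4*c^3/3 + 2*c^2


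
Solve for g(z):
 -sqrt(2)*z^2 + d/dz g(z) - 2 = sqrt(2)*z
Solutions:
 g(z) = C1 + sqrt(2)*z^3/3 + sqrt(2)*z^2/2 + 2*z


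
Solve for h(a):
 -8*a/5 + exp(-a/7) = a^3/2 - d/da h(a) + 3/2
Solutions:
 h(a) = C1 + a^4/8 + 4*a^2/5 + 3*a/2 + 7*exp(-a/7)


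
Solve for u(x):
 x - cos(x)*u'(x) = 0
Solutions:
 u(x) = C1 + Integral(x/cos(x), x)


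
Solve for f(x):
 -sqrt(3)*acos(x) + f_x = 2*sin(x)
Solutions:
 f(x) = C1 + sqrt(3)*(x*acos(x) - sqrt(1 - x^2)) - 2*cos(x)


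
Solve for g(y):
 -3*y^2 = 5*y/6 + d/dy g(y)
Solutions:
 g(y) = C1 - y^3 - 5*y^2/12


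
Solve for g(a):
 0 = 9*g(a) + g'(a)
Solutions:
 g(a) = C1*exp(-9*a)


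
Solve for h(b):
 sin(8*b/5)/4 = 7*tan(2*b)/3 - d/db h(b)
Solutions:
 h(b) = C1 - 7*log(cos(2*b))/6 + 5*cos(8*b/5)/32


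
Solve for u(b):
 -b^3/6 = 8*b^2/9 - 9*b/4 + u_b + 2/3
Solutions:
 u(b) = C1 - b^4/24 - 8*b^3/27 + 9*b^2/8 - 2*b/3


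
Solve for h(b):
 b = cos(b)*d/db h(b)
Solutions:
 h(b) = C1 + Integral(b/cos(b), b)


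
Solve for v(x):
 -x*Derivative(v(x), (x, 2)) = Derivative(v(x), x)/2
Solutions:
 v(x) = C1 + C2*sqrt(x)


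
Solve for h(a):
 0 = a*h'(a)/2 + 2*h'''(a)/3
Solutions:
 h(a) = C1 + Integral(C2*airyai(-6^(1/3)*a/2) + C3*airybi(-6^(1/3)*a/2), a)


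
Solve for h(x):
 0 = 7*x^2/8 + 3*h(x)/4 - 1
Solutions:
 h(x) = 4/3 - 7*x^2/6


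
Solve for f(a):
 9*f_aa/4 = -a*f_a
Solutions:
 f(a) = C1 + C2*erf(sqrt(2)*a/3)


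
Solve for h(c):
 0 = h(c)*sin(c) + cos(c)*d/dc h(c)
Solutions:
 h(c) = C1*cos(c)


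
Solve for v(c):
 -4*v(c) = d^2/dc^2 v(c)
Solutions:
 v(c) = C1*sin(2*c) + C2*cos(2*c)


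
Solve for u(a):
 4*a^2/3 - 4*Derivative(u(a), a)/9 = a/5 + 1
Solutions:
 u(a) = C1 + a^3 - 9*a^2/40 - 9*a/4


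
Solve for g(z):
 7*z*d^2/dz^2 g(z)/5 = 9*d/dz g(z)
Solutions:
 g(z) = C1 + C2*z^(52/7)


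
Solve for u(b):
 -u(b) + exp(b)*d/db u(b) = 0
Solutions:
 u(b) = C1*exp(-exp(-b))


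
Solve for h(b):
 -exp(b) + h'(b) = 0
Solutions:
 h(b) = C1 + exp(b)


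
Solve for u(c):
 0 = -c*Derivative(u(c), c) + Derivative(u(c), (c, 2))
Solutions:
 u(c) = C1 + C2*erfi(sqrt(2)*c/2)


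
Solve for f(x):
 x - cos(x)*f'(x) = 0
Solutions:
 f(x) = C1 + Integral(x/cos(x), x)


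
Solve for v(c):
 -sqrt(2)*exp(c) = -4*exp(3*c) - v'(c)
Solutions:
 v(c) = C1 - 4*exp(3*c)/3 + sqrt(2)*exp(c)


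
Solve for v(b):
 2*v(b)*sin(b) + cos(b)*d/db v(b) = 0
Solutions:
 v(b) = C1*cos(b)^2


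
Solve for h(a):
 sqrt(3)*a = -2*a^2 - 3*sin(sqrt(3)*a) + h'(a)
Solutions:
 h(a) = C1 + 2*a^3/3 + sqrt(3)*a^2/2 - sqrt(3)*cos(sqrt(3)*a)


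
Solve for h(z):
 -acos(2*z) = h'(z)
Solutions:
 h(z) = C1 - z*acos(2*z) + sqrt(1 - 4*z^2)/2


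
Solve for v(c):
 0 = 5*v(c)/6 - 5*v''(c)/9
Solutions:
 v(c) = C1*exp(-sqrt(6)*c/2) + C2*exp(sqrt(6)*c/2)


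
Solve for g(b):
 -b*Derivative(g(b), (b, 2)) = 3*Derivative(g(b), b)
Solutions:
 g(b) = C1 + C2/b^2


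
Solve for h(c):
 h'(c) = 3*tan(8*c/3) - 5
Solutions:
 h(c) = C1 - 5*c - 9*log(cos(8*c/3))/8


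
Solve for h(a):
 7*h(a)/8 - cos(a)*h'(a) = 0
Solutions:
 h(a) = C1*(sin(a) + 1)^(7/16)/(sin(a) - 1)^(7/16)


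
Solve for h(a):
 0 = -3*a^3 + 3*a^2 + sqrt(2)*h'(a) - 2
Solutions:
 h(a) = C1 + 3*sqrt(2)*a^4/8 - sqrt(2)*a^3/2 + sqrt(2)*a


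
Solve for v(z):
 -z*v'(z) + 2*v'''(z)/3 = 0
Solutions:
 v(z) = C1 + Integral(C2*airyai(2^(2/3)*3^(1/3)*z/2) + C3*airybi(2^(2/3)*3^(1/3)*z/2), z)


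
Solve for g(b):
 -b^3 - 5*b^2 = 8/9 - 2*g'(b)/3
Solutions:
 g(b) = C1 + 3*b^4/8 + 5*b^3/2 + 4*b/3


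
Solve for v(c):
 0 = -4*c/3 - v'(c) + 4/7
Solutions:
 v(c) = C1 - 2*c^2/3 + 4*c/7
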